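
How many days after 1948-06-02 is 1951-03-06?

1007

Jun 2, 1948 → Jun 2, 1949: 365 days.
Jun 2, 1949 → Jun 2, 1950: 365 days.
Jun 2, 1950 → Jul 2, 1950: 30 days (June has 30).
Jul 2, 1950 → Aug 2, 1950: 31 days (July has 31).
Aug 2, 1950 → Sep 2, 1950: 31 days (August has 31).
Sep 2, 1950 → Oct 2, 1950: 30 days (September has 30).
Oct 2, 1950 → Nov 2, 1950: 31 days (October has 31).
Nov 2, 1950 → Dec 2, 1950: 30 days (November has 30).
Dec 2, 1950 → Jan 2, 1951: 31 days (December has 31).
Jan 2, 1951 → Feb 2, 1951: 31 days (January has 31).
Feb 2, 1951 → Mar 2, 1951: 28 days (February has 28).
Mar 2, 1951 → Mar 6, 1951: 4 days.
Total: 1007 days.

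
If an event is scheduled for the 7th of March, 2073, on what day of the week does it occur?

Doomsday rule: the anchor day for the 2000s is Tuesday. For year 73: 73÷12 = 6 r 1, and 1÷4 = 0, so 6+1+0 = 7.
Tuesday + 7 ≡ Tuesday — that's 2073's doomsday.
In March the doomsday date is Mar 14.
Mar 7 is 7 days before Mar 14; 7 mod 7 = 0, so Tuesday − 0 = Tuesday.

Tuesday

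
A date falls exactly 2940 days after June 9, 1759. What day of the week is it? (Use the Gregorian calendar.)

Saturday

First find the weekday of Jun 9, 1759. Doomsday rule: the anchor day for the 1700s is Sunday. For year 59: 59÷12 = 4 r 11, and 11÷4 = 2, so 4+11+2 = 17.
Sunday + 17 ≡ Wednesday — that's 1759's doomsday.
In June the doomsday date is Jun 6.
Jun 9 is 3 days after Jun 6; 3 mod 7 = 3, so Wednesday + 3 = Saturday.
2940 mod 7 = 0, so 2940 days after a Saturday is Saturday + 0 = Saturday.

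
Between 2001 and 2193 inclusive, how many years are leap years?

Multiples of 4 in [2001,2193]: 48.
Of those, multiples of 100: 1 (not leap unless ÷400).
Multiples of 400: 0.
Leap years = 48 − 1 + 0 = 47.

47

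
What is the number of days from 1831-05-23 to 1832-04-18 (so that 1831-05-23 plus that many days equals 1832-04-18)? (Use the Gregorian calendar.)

May 23, 1831 → Jun 23, 1831: 31 days (May has 31).
Jun 23, 1831 → Jul 23, 1831: 30 days (June has 30).
Jul 23, 1831 → Aug 23, 1831: 31 days (July has 31).
Aug 23, 1831 → Sep 23, 1831: 31 days (August has 31).
Sep 23, 1831 → Oct 23, 1831: 30 days (September has 30).
Oct 23, 1831 → Nov 23, 1831: 31 days (October has 31).
Nov 23, 1831 → Dec 23, 1831: 30 days (November has 30).
Dec 23, 1831 → Jan 23, 1832: 31 days (December has 31).
Jan 23, 1832 → Feb 23, 1832: 31 days (January has 31).
Feb 23, 1832 → Mar 23, 1832: 29 days (February has 29).
Mar 23, 1832 → Apr 18, 1832: 26 days.
Total: 331 days.

331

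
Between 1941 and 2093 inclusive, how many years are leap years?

38

Multiples of 4 in [1941,2093]: 38.
Of those, multiples of 100: 1 (not leap unless ÷400).
Multiples of 400: 1.
Leap years = 38 − 1 + 1 = 38.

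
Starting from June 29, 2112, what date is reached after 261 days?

Jun has 30 days: +2 → Jul 1, 2112 (259 left).
Jul has 31 days: +31 → Aug 1, 2112 (228 left).
Aug has 31 days: +31 → Sep 1, 2112 (197 left).
Sep has 30 days: +30 → Oct 1, 2112 (167 left).
Oct has 31 days: +31 → Nov 1, 2112 (136 left).
Nov has 30 days: +30 → Dec 1, 2112 (106 left).
Dec has 31 days: +31 → Jan 1, 2113 (75 left).
Jan has 31 days: +31 → Feb 1, 2113 (44 left).
Feb has 28 days: +28 → Mar 1, 2113 (16 left).
+16 → Mar 17, 2113.

March 17, 2113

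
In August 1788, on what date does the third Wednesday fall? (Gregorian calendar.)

August 1, 1788 is a Friday.
The first Wednesday is therefore August 6 (5 days later).
The third Wednesday is 6 + 2×7 = August 20.

August 20, 1788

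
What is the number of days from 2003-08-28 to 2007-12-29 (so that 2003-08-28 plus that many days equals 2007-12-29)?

1584

Aug 28, 2003 → Aug 28, 2004: 366 days (Feb 29, 2004 is in that span).
Aug 28, 2004 → Aug 28, 2005: 365 days.
Aug 28, 2005 → Aug 28, 2006: 365 days.
Aug 28, 2006 → Aug 28, 2007: 365 days.
Aug 28, 2007 → Sep 28, 2007: 31 days (August has 31).
Sep 28, 2007 → Oct 28, 2007: 30 days (September has 30).
Oct 28, 2007 → Nov 28, 2007: 31 days (October has 31).
Nov 28, 2007 → Dec 28, 2007: 30 days (November has 30).
Dec 28, 2007 → Dec 29, 2007: 1 days.
Total: 1584 days.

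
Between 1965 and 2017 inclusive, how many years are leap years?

13

Multiples of 4 in [1965,2017]: 13.
Of those, multiples of 100: 1 (not leap unless ÷400).
Multiples of 400: 1.
Leap years = 13 − 1 + 1 = 13.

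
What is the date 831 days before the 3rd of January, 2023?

−365 (one year) → Jan 3, 2022 (466 left).
−365 (one year) → Jan 3, 2021 (101 left).
−3 → Dec 31, 2020 (end of Dec, 31 days; 98 left).
−31 → Nov 30, 2020 (end of Nov, 30 days; 67 left).
−30 → Oct 31, 2020 (end of Oct, 31 days; 37 left).
−31 → Sep 30, 2020 (end of Sep, 30 days; 6 left).
−6 → Sep 24, 2020.

September 24, 2020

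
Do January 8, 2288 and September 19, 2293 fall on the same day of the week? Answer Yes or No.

No

From Jan 8, 2288 to Sep 19, 2293 is 2081 days.
2081 mod 7 = 2, so they are different weekdays.
(Jan 8, 2288 is a Sunday; Sep 19, 2293 is a Tuesday.)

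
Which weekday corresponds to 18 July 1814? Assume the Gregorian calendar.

Monday

Doomsday rule: the anchor day for the 1800s is Friday. For year 14: 14÷12 = 1 r 2, and 2÷4 = 0, so 1+2+0 = 3.
Friday + 3 ≡ Monday — that's 1814's doomsday.
In July the doomsday date is Jul 11.
Jul 18 is 7 days after Jul 11; 7 mod 7 = 0, so Monday + 0 = Monday.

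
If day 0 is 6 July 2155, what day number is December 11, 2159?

1619

Jul 6, 2155 → Jul 6, 2156: 366 days (Feb 29, 2156 is in that span).
Jul 6, 2156 → Jul 6, 2157: 365 days.
Jul 6, 2157 → Jul 6, 2158: 365 days.
Jul 6, 2158 → Jul 6, 2159: 365 days.
Jul 6, 2159 → Aug 6, 2159: 31 days (July has 31).
Aug 6, 2159 → Sep 6, 2159: 31 days (August has 31).
Sep 6, 2159 → Oct 6, 2159: 30 days (September has 30).
Oct 6, 2159 → Nov 6, 2159: 31 days (October has 31).
Nov 6, 2159 → Dec 6, 2159: 30 days (November has 30).
Dec 6, 2159 → Dec 11, 2159: 5 days.
Total: 1619 days.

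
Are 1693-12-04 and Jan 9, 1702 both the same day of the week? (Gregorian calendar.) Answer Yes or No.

No

From Dec 4, 1693 to Jan 9, 1702 is 2957 days.
2957 mod 7 = 3, so they are different weekdays.
(Dec 4, 1693 is a Friday; Jan 9, 1702 is a Monday.)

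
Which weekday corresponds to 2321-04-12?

Tuesday

Doomsday rule: the anchor day for the 2300s is Wednesday. For year 21: 21÷12 = 1 r 9, and 9÷4 = 2, so 1+9+2 = 12.
Wednesday + 12 ≡ Monday — that's 2321's doomsday.
In April the doomsday date is Apr 4.
Apr 12 is 8 days after Apr 4; 8 mod 7 = 1, so Monday + 1 = Tuesday.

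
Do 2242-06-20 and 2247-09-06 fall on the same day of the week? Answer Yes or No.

Yes

From Jun 20, 2242 to Sep 6, 2247 is 1904 days.
1904 mod 7 = 0, so they are the same weekday.
(Jun 20, 2242 is a Monday; Sep 6, 2247 is a Monday.)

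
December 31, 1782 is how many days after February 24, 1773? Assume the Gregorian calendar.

3597

Feb 24, 1773 → Feb 24, 1774: 365 days.
Feb 24, 1774 → Feb 24, 1775: 365 days.
Feb 24, 1775 → Feb 24, 1776: 365 days.
Feb 24, 1776 → Feb 24, 1777: 366 days (Feb 29, 1776 is in that span).
Feb 24, 1777 → Feb 24, 1778: 365 days.
Feb 24, 1778 → Feb 24, 1779: 365 days.
Feb 24, 1779 → Feb 24, 1780: 365 days.
Feb 24, 1780 → Feb 24, 1781: 366 days (Feb 29, 1780 is in that span).
Feb 24, 1781 → Feb 24, 1782: 365 days.
Feb 24, 1782 → Mar 24, 1782: 28 days (February has 28).
Mar 24, 1782 → Apr 24, 1782: 31 days (March has 31).
Apr 24, 1782 → May 24, 1782: 30 days (April has 30).
May 24, 1782 → Jun 24, 1782: 31 days (May has 31).
Jun 24, 1782 → Jul 24, 1782: 30 days (June has 30).
Jul 24, 1782 → Aug 24, 1782: 31 days (July has 31).
Aug 24, 1782 → Sep 24, 1782: 31 days (August has 31).
Sep 24, 1782 → Oct 24, 1782: 30 days (September has 30).
Oct 24, 1782 → Nov 24, 1782: 31 days (October has 31).
Nov 24, 1782 → Dec 24, 1782: 30 days (November has 30).
Dec 24, 1782 → Dec 31, 1782: 7 days.
Total: 3597 days.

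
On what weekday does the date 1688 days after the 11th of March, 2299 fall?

First find the weekday of Mar 11, 2299. Doomsday rule: the anchor day for the 2200s is Friday. For year 99: 99÷12 = 8 r 3, and 3÷4 = 0, so 8+3+0 = 11.
Friday + 11 ≡ Tuesday — that's 2299's doomsday.
In March the doomsday date is Mar 14.
Mar 11 is 3 days before Mar 14; 3 mod 7 = 3, so Tuesday − 3 = Saturday.
1688 mod 7 = 1, so 1688 days after a Saturday is Saturday + 1 = Sunday.

Sunday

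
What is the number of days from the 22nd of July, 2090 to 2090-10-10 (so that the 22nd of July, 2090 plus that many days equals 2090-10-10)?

Jul 22, 2090 → Aug 22, 2090: 31 days (July has 31).
Aug 22, 2090 → Sep 22, 2090: 31 days (August has 31).
Sep 22, 2090 → Oct 10, 2090: 18 days.
Total: 80 days.

80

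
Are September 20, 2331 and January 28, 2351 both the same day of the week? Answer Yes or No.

Yes

From Sep 20, 2331 to Jan 28, 2351 is 7070 days.
7070 mod 7 = 0, so they are the same weekday.
(Sep 20, 2331 is a Sunday; Jan 28, 2351 is a Sunday.)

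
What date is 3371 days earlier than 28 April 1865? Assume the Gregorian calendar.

−365 (one year) → Apr 28, 1864 (3006 left).
−366 (one year; includes Feb 29, 1864) → Apr 28, 1863 (2640 left).
−365 (one year) → Apr 28, 1862 (2275 left).
−365 (one year) → Apr 28, 1861 (1910 left).
−365 (one year) → Apr 28, 1860 (1545 left).
−366 (one year; includes Feb 29, 1860) → Apr 28, 1859 (1179 left).
−365 (one year) → Apr 28, 1858 (814 left).
−365 (one year) → Apr 28, 1857 (449 left).
−365 (one year) → Apr 28, 1856 (84 left).
−28 → Mar 31, 1856 (end of Mar, 31 days; 56 left).
−31 → Feb 29, 1856 (end of Feb, 29 days; 25 left).
−25 → Feb 4, 1856.

February 4, 1856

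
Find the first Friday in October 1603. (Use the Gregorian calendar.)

October 1, 1603 is a Wednesday.
The first Friday is therefore October 3 (2 days later).

October 3, 1603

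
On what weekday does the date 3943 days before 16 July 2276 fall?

Friday

Jul 16, 2276 is a Sunday.
3943 mod 7 = 2, so 3943 days before a Sunday is Sunday − 2 = Friday.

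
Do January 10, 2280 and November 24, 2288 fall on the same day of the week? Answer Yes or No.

From Jan 10, 2280 to Nov 24, 2288 is 3241 days.
3241 mod 7 = 0, so they are the same weekday.
(Jan 10, 2280 is a Saturday; Nov 24, 2288 is a Saturday.)

Yes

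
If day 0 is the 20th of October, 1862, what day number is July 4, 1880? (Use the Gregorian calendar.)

Oct 20, 1862 → Oct 20, 1863: 365 days.
Oct 20, 1863 → Oct 20, 1864: 366 days (Feb 29, 1864 is in that span).
Oct 20, 1864 → Oct 20, 1865: 365 days.
Oct 20, 1865 → Oct 20, 1866: 365 days.
Oct 20, 1866 → Oct 20, 1867: 365 days.
Oct 20, 1867 → Oct 20, 1868: 366 days (Feb 29, 1868 is in that span).
Oct 20, 1868 → Oct 20, 1869: 365 days.
Oct 20, 1869 → Oct 20, 1870: 365 days.
Oct 20, 1870 → Oct 20, 1871: 365 days.
Oct 20, 1871 → Oct 20, 1872: 366 days (Feb 29, 1872 is in that span).
Oct 20, 1872 → Oct 20, 1873: 365 days.
Oct 20, 1873 → Oct 20, 1874: 365 days.
Oct 20, 1874 → Oct 20, 1875: 365 days.
Oct 20, 1875 → Oct 20, 1876: 366 days (Feb 29, 1876 is in that span).
Oct 20, 1876 → Oct 20, 1877: 365 days.
Oct 20, 1877 → Oct 20, 1878: 365 days.
Oct 20, 1878 → Oct 20, 1879: 365 days.
Oct 20, 1879 → Nov 20, 1879: 31 days (October has 31).
Nov 20, 1879 → Dec 20, 1879: 30 days (November has 30).
Dec 20, 1879 → Jan 20, 1880: 31 days (December has 31).
Jan 20, 1880 → Feb 20, 1880: 31 days (January has 31).
Feb 20, 1880 → Mar 20, 1880: 29 days (February has 29).
Mar 20, 1880 → Apr 20, 1880: 31 days (March has 31).
Apr 20, 1880 → May 20, 1880: 30 days (April has 30).
May 20, 1880 → Jun 20, 1880: 31 days (May has 31).
Jun 20, 1880 → Jul 4, 1880: 14 days.
Total: 6467 days.

6467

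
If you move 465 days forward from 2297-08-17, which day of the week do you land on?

Friday

First find the weekday of Aug 17, 2297. Doomsday rule: the anchor day for the 2200s is Friday. For year 97: 97÷12 = 8 r 1, and 1÷4 = 0, so 8+1+0 = 9.
Friday + 9 ≡ Sunday — that's 2297's doomsday.
In August the doomsday date is Aug 8.
Aug 17 is 9 days after Aug 8; 9 mod 7 = 2, so Sunday + 2 = Tuesday.
465 mod 7 = 3, so 465 days after a Tuesday is Tuesday + 3 = Friday.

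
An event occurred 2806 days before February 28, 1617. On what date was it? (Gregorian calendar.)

−366 (one year; includes Feb 29, 1616) → Feb 28, 1616 (2440 left).
−365 (one year) → Feb 28, 1615 (2075 left).
−365 (one year) → Feb 28, 1614 (1710 left).
−365 (one year) → Feb 28, 1613 (1345 left).
−366 (one year; includes Feb 29, 1612) → Feb 28, 1612 (979 left).
−365 (one year) → Feb 28, 1611 (614 left).
−365 (one year) → Feb 28, 1610 (249 left).
−28 → Jan 31, 1610 (end of Jan, 31 days; 221 left).
−31 → Dec 31, 1609 (end of Dec, 31 days; 190 left).
−31 → Nov 30, 1609 (end of Nov, 30 days; 159 left).
−30 → Oct 31, 1609 (end of Oct, 31 days; 129 left).
−31 → Sep 30, 1609 (end of Sep, 30 days; 98 left).
−30 → Aug 31, 1609 (end of Aug, 31 days; 68 left).
−31 → Jul 31, 1609 (end of Jul, 31 days; 37 left).
−31 → Jun 30, 1609 (end of Jun, 30 days; 6 left).
−6 → Jun 24, 1609.

June 24, 1609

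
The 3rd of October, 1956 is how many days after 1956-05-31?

125

May 31, 1956 → Jun 30, 1956: 30 days (May has 31).
Jun 30, 1956 → Jul 30, 1956: 30 days (June has 30).
Jul 30, 1956 → Aug 30, 1956: 31 days (July has 31).
Aug 30, 1956 → Sep 30, 1956: 31 days (August has 31).
Sep 30, 1956 → Oct 3, 1956: 3 days.
Total: 125 days.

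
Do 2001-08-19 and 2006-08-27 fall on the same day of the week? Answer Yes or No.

From Aug 19, 2001 to Aug 27, 2006 is 1834 days.
1834 mod 7 = 0, so they are the same weekday.
(Aug 19, 2001 is a Sunday; Aug 27, 2006 is a Sunday.)

Yes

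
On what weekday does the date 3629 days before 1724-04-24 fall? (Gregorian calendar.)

Friday

First find the weekday of Apr 24, 1724. Doomsday rule: the anchor day for the 1700s is Sunday. For year 24: 24÷12 = 2 r 0, and 0÷4 = 0, so 2+0+0 = 2.
Sunday + 2 ≡ Tuesday — that's 1724's doomsday.
In April the doomsday date is Apr 4.
Apr 24 is 20 days after Apr 4; 20 mod 7 = 6, so Tuesday + 6 = Monday.
3629 mod 7 = 3, so 3629 days before a Monday is Monday − 3 = Friday.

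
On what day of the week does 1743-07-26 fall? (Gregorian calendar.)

Doomsday rule: the anchor day for the 1700s is Sunday. For year 43: 43÷12 = 3 r 7, and 7÷4 = 1, so 3+7+1 = 11.
Sunday + 11 ≡ Thursday — that's 1743's doomsday.
In July the doomsday date is Jul 11.
Jul 26 is 15 days after Jul 11; 15 mod 7 = 1, so Thursday + 1 = Friday.

Friday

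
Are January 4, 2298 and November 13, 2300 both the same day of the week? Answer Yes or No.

From Jan 4, 2298 to Nov 13, 2300 is 1043 days.
1043 mod 7 = 0, so they are the same weekday.
(Jan 4, 2298 is a Tuesday; Nov 13, 2300 is a Tuesday.)

Yes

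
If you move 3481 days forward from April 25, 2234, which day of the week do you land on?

First find the weekday of Apr 25, 2234. Doomsday rule: the anchor day for the 2200s is Friday. For year 34: 34÷12 = 2 r 10, and 10÷4 = 2, so 2+10+2 = 14.
Friday + 14 ≡ Friday — that's 2234's doomsday.
In April the doomsday date is Apr 4.
Apr 25 is 21 days after Apr 4; 21 mod 7 = 0, so Friday + 0 = Friday.
3481 mod 7 = 2, so 3481 days after a Friday is Friday + 2 = Sunday.

Sunday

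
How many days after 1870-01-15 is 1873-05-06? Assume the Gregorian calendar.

Jan 15, 1870 → Jan 15, 1871: 365 days.
Jan 15, 1871 → Jan 15, 1872: 365 days.
Jan 15, 1872 → Jan 15, 1873: 366 days (Feb 29, 1872 is in that span).
Jan 15, 1873 → Feb 15, 1873: 31 days (January has 31).
Feb 15, 1873 → Mar 15, 1873: 28 days (February has 28).
Mar 15, 1873 → Apr 15, 1873: 31 days (March has 31).
Apr 15, 1873 → May 6, 1873: 21 days.
Total: 1207 days.

1207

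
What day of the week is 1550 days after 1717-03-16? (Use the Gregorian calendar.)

Friday

First find the weekday of Mar 16, 1717. Doomsday rule: the anchor day for the 1700s is Sunday. For year 17: 17÷12 = 1 r 5, and 5÷4 = 1, so 1+5+1 = 7.
Sunday + 7 ≡ Sunday — that's 1717's doomsday.
In March the doomsday date is Mar 14.
Mar 16 is 2 days after Mar 14; 2 mod 7 = 2, so Sunday + 2 = Tuesday.
1550 mod 7 = 3, so 1550 days after a Tuesday is Tuesday + 3 = Friday.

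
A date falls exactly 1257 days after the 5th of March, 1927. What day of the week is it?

Wednesday

First find the weekday of Mar 5, 1927. Doomsday rule: the anchor day for the 1900s is Wednesday. For year 27: 27÷12 = 2 r 3, and 3÷4 = 0, so 2+3+0 = 5.
Wednesday + 5 ≡ Monday — that's 1927's doomsday.
In March the doomsday date is Mar 14.
Mar 5 is 9 days before Mar 14; 9 mod 7 = 2, so Monday − 2 = Saturday.
1257 mod 7 = 4, so 1257 days after a Saturday is Saturday + 4 = Wednesday.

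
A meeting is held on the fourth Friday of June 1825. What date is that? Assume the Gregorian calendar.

June 1, 1825 is a Wednesday.
The first Friday is therefore June 3 (2 days later).
The fourth Friday is 3 + 3×7 = June 24.

June 24, 1825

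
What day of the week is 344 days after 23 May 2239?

First find the weekday of May 23, 2239. Doomsday rule: the anchor day for the 2200s is Friday. For year 39: 39÷12 = 3 r 3, and 3÷4 = 0, so 3+3+0 = 6.
Friday + 6 ≡ Thursday — that's 2239's doomsday.
In May the doomsday date is May 9.
May 23 is 14 days after May 9; 14 mod 7 = 0, so Thursday + 0 = Thursday.
344 mod 7 = 1, so 344 days after a Thursday is Thursday + 1 = Friday.

Friday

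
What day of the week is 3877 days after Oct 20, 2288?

First find the weekday of Oct 20, 2288. Doomsday rule: the anchor day for the 2200s is Friday. For year 88: 88÷12 = 7 r 4, and 4÷4 = 1, so 7+4+1 = 12.
Friday + 12 ≡ Wednesday — that's 2288's doomsday.
In October the doomsday date is Oct 10.
Oct 20 is 10 days after Oct 10; 10 mod 7 = 3, so Wednesday + 3 = Saturday.
3877 mod 7 = 6, so 3877 days after a Saturday is Saturday + 6 = Friday.

Friday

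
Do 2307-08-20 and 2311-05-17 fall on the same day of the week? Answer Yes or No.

From Aug 20, 2307 to May 17, 2311 is 1366 days.
1366 mod 7 = 1, so they are different weekdays.
(Aug 20, 2307 is a Tuesday; May 17, 2311 is a Wednesday.)

No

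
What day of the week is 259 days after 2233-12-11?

Wednesday

First find the weekday of Dec 11, 2233. Doomsday rule: the anchor day for the 2200s is Friday. For year 33: 33÷12 = 2 r 9, and 9÷4 = 2, so 2+9+2 = 13.
Friday + 13 ≡ Thursday — that's 2233's doomsday.
In December the doomsday date is Dec 12.
Dec 11 is 1 day before Dec 12; 1 mod 7 = 1, so Thursday − 1 = Wednesday.
259 mod 7 = 0, so 259 days after a Wednesday is Wednesday + 0 = Wednesday.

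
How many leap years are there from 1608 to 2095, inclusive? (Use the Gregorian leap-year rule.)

Multiples of 4 in [1608,2095]: 122.
Of those, multiples of 100: 4 (not leap unless ÷400).
Multiples of 400: 1.
Leap years = 122 − 4 + 1 = 119.

119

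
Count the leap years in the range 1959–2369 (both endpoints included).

100

Multiples of 4 in [1959,2369]: 103.
Of those, multiples of 100: 4 (not leap unless ÷400).
Multiples of 400: 1.
Leap years = 103 − 4 + 1 = 100.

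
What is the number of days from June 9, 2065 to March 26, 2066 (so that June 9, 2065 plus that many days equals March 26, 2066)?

Jun 9, 2065 → Jul 9, 2065: 30 days (June has 30).
Jul 9, 2065 → Aug 9, 2065: 31 days (July has 31).
Aug 9, 2065 → Sep 9, 2065: 31 days (August has 31).
Sep 9, 2065 → Oct 9, 2065: 30 days (September has 30).
Oct 9, 2065 → Nov 9, 2065: 31 days (October has 31).
Nov 9, 2065 → Dec 9, 2065: 30 days (November has 30).
Dec 9, 2065 → Jan 9, 2066: 31 days (December has 31).
Jan 9, 2066 → Feb 9, 2066: 31 days (January has 31).
Feb 9, 2066 → Mar 9, 2066: 28 days (February has 28).
Mar 9, 2066 → Mar 26, 2066: 17 days.
Total: 290 days.

290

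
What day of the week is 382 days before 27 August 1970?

Sunday

Aug 27, 1970 is a Thursday.
382 mod 7 = 4, so 382 days before a Thursday is Thursday − 4 = Sunday.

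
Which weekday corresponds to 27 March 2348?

Saturday

Doomsday rule: the anchor day for the 2300s is Wednesday. For year 48: 48÷12 = 4 r 0, and 0÷4 = 0, so 4+0+0 = 4.
Wednesday + 4 ≡ Sunday — that's 2348's doomsday.
In March the doomsday date is Mar 14.
Mar 27 is 13 days after Mar 14; 13 mod 7 = 6, so Sunday + 6 = Saturday.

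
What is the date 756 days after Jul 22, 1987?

+366 (one year; includes Feb 29, 1988) → Jul 22, 1988 (390 left).
Jul has 31 days: +10 → Aug 1, 1988 (380 left).
Aug has 31 days: +31 → Sep 1, 1988 (349 left).
Sep has 30 days: +30 → Oct 1, 1988 (319 left).
Oct has 31 days: +31 → Nov 1, 1988 (288 left).
Nov has 30 days: +30 → Dec 1, 1988 (258 left).
Dec has 31 days: +31 → Jan 1, 1989 (227 left).
Jan has 31 days: +31 → Feb 1, 1989 (196 left).
Feb has 28 days: +28 → Mar 1, 1989 (168 left).
Mar has 31 days: +31 → Apr 1, 1989 (137 left).
Apr has 30 days: +30 → May 1, 1989 (107 left).
May has 31 days: +31 → Jun 1, 1989 (76 left).
Jun has 30 days: +30 → Jul 1, 1989 (46 left).
Jul has 31 days: +31 → Aug 1, 1989 (15 left).
+15 → Aug 16, 1989.

August 16, 1989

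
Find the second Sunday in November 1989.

November 1, 1989 is a Wednesday.
The first Sunday is therefore November 5 (4 days later).
The second Sunday is 5 + 1×7 = November 12.

November 12, 1989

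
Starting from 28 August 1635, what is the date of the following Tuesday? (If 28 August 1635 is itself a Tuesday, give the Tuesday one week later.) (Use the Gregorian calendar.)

September 4, 1635

Aug 28, 1635 is a Tuesday.
From Tuesday to the next Tuesday is 7 days.
Aug 28, 1635 + 7 = Sep 4, 1635.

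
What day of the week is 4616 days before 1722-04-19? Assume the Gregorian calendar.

Thursday

Apr 19, 1722 is a Sunday.
4616 mod 7 = 3, so 4616 days before a Sunday is Sunday − 3 = Thursday.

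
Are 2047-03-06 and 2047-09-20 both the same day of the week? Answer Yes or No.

From Mar 6, 2047 to Sep 20, 2047 is 198 days.
198 mod 7 = 2, so they are different weekdays.
(Mar 6, 2047 is a Wednesday; Sep 20, 2047 is a Friday.)

No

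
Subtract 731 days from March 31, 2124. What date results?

March 31, 2122

−366 (one year; includes Feb 29, 2124) → Mar 31, 2123 (365 left).
−31 → Feb 28, 2123 (end of Feb, 28 days; 334 left).
−28 → Jan 31, 2123 (end of Jan, 31 days; 306 left).
−31 → Dec 31, 2122 (end of Dec, 31 days; 275 left).
−31 → Nov 30, 2122 (end of Nov, 30 days; 244 left).
−30 → Oct 31, 2122 (end of Oct, 31 days; 214 left).
−31 → Sep 30, 2122 (end of Sep, 30 days; 183 left).
−30 → Aug 31, 2122 (end of Aug, 31 days; 153 left).
−31 → Jul 31, 2122 (end of Jul, 31 days; 122 left).
−31 → Jun 30, 2122 (end of Jun, 30 days; 91 left).
−30 → May 31, 2122 (end of May, 31 days; 61 left).
−31 → Apr 30, 2122 (end of Apr, 30 days; 30 left).
−30 → Mar 31, 2122 (end of Mar, 31 days; 0 left).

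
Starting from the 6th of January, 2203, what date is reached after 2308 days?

May 2, 2209

+365 (one year) → Jan 6, 2204 (1943 left).
+366 (one year; includes Feb 29, 2204) → Jan 6, 2205 (1577 left).
+365 (one year) → Jan 6, 2206 (1212 left).
+365 (one year) → Jan 6, 2207 (847 left).
+365 (one year) → Jan 6, 2208 (482 left).
+366 (one year; includes Feb 29, 2208) → Jan 6, 2209 (116 left).
Jan has 31 days: +26 → Feb 1, 2209 (90 left).
Feb has 28 days: +28 → Mar 1, 2209 (62 left).
Mar has 31 days: +31 → Apr 1, 2209 (31 left).
Apr has 30 days: +30 → May 1, 2209 (1 left).
+1 → May 2, 2209.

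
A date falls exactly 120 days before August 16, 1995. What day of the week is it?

Tuesday

Aug 16, 1995 is a Wednesday.
120 mod 7 = 1, so 120 days before a Wednesday is Wednesday − 1 = Tuesday.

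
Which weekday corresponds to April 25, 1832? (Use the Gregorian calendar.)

Wednesday

Doomsday rule: the anchor day for the 1800s is Friday. For year 32: 32÷12 = 2 r 8, and 8÷4 = 2, so 2+8+2 = 12.
Friday + 12 ≡ Wednesday — that's 1832's doomsday.
In April the doomsday date is Apr 4.
Apr 25 is 21 days after Apr 4; 21 mod 7 = 0, so Wednesday + 0 = Wednesday.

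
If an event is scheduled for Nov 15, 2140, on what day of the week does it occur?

Doomsday rule: the anchor day for the 2100s is Sunday. For year 40: 40÷12 = 3 r 4, and 4÷4 = 1, so 3+4+1 = 8.
Sunday + 8 ≡ Monday — that's 2140's doomsday.
In November the doomsday date is Nov 7.
Nov 15 is 8 days after Nov 7; 8 mod 7 = 1, so Monday + 1 = Tuesday.

Tuesday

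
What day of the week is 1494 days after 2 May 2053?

First find the weekday of May 2, 2053. Doomsday rule: the anchor day for the 2000s is Tuesday. For year 53: 53÷12 = 4 r 5, and 5÷4 = 1, so 4+5+1 = 10.
Tuesday + 10 ≡ Friday — that's 2053's doomsday.
In May the doomsday date is May 9.
May 2 is 7 days before May 9; 7 mod 7 = 0, so Friday − 0 = Friday.
1494 mod 7 = 3, so 1494 days after a Friday is Friday + 3 = Monday.

Monday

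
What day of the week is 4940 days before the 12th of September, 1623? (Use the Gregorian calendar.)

Sep 12, 1623 is a Tuesday.
4940 mod 7 = 5, so 4940 days before a Tuesday is Tuesday − 5 = Thursday.

Thursday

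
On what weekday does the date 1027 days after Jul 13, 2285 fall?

First find the weekday of Jul 13, 2285. Doomsday rule: the anchor day for the 2200s is Friday. For year 85: 85÷12 = 7 r 1, and 1÷4 = 0, so 7+1+0 = 8.
Friday + 8 ≡ Saturday — that's 2285's doomsday.
In July the doomsday date is Jul 11.
Jul 13 is 2 days after Jul 11; 2 mod 7 = 2, so Saturday + 2 = Monday.
1027 mod 7 = 5, so 1027 days after a Monday is Monday + 5 = Saturday.

Saturday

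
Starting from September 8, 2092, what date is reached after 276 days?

June 11, 2093

Sep has 30 days: +23 → Oct 1, 2092 (253 left).
Oct has 31 days: +31 → Nov 1, 2092 (222 left).
Nov has 30 days: +30 → Dec 1, 2092 (192 left).
Dec has 31 days: +31 → Jan 1, 2093 (161 left).
Jan has 31 days: +31 → Feb 1, 2093 (130 left).
Feb has 28 days: +28 → Mar 1, 2093 (102 left).
Mar has 31 days: +31 → Apr 1, 2093 (71 left).
Apr has 30 days: +30 → May 1, 2093 (41 left).
May has 31 days: +31 → Jun 1, 2093 (10 left).
+10 → Jun 11, 2093.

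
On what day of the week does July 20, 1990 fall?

Friday

Doomsday rule: the anchor day for the 1900s is Wednesday. For year 90: 90÷12 = 7 r 6, and 6÷4 = 1, so 7+6+1 = 14.
Wednesday + 14 ≡ Wednesday — that's 1990's doomsday.
In July the doomsday date is Jul 11.
Jul 20 is 9 days after Jul 11; 9 mod 7 = 2, so Wednesday + 2 = Friday.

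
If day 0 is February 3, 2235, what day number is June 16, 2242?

2690

Feb 3, 2235 → Feb 3, 2236: 365 days.
Feb 3, 2236 → Feb 3, 2237: 366 days (Feb 29, 2236 is in that span).
Feb 3, 2237 → Feb 3, 2238: 365 days.
Feb 3, 2238 → Feb 3, 2239: 365 days.
Feb 3, 2239 → Feb 3, 2240: 365 days.
Feb 3, 2240 → Feb 3, 2241: 366 days (Feb 29, 2240 is in that span).
Feb 3, 2241 → Feb 3, 2242: 365 days.
Feb 3, 2242 → Mar 3, 2242: 28 days (February has 28).
Mar 3, 2242 → Apr 3, 2242: 31 days (March has 31).
Apr 3, 2242 → May 3, 2242: 30 days (April has 30).
May 3, 2242 → Jun 3, 2242: 31 days (May has 31).
Jun 3, 2242 → Jun 16, 2242: 13 days.
Total: 2690 days.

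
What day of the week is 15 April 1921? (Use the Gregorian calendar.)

Doomsday rule: the anchor day for the 1900s is Wednesday. For year 21: 21÷12 = 1 r 9, and 9÷4 = 2, so 1+9+2 = 12.
Wednesday + 12 ≡ Monday — that's 1921's doomsday.
In April the doomsday date is Apr 4.
Apr 15 is 11 days after Apr 4; 11 mod 7 = 4, so Monday + 4 = Friday.

Friday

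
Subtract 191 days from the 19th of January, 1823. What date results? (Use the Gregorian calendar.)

−19 → Dec 31, 1822 (end of Dec, 31 days; 172 left).
−31 → Nov 30, 1822 (end of Nov, 30 days; 141 left).
−30 → Oct 31, 1822 (end of Oct, 31 days; 111 left).
−31 → Sep 30, 1822 (end of Sep, 30 days; 80 left).
−30 → Aug 31, 1822 (end of Aug, 31 days; 50 left).
−31 → Jul 31, 1822 (end of Jul, 31 days; 19 left).
−19 → Jul 12, 1822.

July 12, 1822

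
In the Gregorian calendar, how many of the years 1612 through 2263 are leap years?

Multiples of 4 in [1612,2263]: 163.
Of those, multiples of 100: 6 (not leap unless ÷400).
Multiples of 400: 1.
Leap years = 163 − 6 + 1 = 158.

158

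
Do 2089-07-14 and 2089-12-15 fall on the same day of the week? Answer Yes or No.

Yes

From Jul 14, 2089 to Dec 15, 2089 is 154 days.
154 mod 7 = 0, so they are the same weekday.
(Jul 14, 2089 is a Thursday; Dec 15, 2089 is a Thursday.)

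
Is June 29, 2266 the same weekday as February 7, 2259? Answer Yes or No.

From Feb 7, 2259 to Jun 29, 2266 is 2699 days.
2699 mod 7 = 4, so they are different weekdays.
(Feb 7, 2259 is a Monday; Jun 29, 2266 is a Friday.)

No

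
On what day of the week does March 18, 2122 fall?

Doomsday rule: the anchor day for the 2100s is Sunday. For year 22: 22÷12 = 1 r 10, and 10÷4 = 2, so 1+10+2 = 13.
Sunday + 13 ≡ Saturday — that's 2122's doomsday.
In March the doomsday date is Mar 14.
Mar 18 is 4 days after Mar 14; 4 mod 7 = 4, so Saturday + 4 = Wednesday.

Wednesday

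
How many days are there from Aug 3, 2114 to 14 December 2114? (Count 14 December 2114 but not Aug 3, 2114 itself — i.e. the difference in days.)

133

Aug 3, 2114 → Sep 3, 2114: 31 days (August has 31).
Sep 3, 2114 → Oct 3, 2114: 30 days (September has 30).
Oct 3, 2114 → Nov 3, 2114: 31 days (October has 31).
Nov 3, 2114 → Dec 3, 2114: 30 days (November has 30).
Dec 3, 2114 → Dec 14, 2114: 11 days.
Total: 133 days.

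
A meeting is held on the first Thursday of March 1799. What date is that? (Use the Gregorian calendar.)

March 1, 1799 is a Friday.
The first Thursday is therefore March 7 (6 days later).

March 7, 1799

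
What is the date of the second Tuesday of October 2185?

October 11, 2185

October 1, 2185 is a Saturday.
The first Tuesday is therefore October 4 (3 days later).
The second Tuesday is 4 + 1×7 = October 11.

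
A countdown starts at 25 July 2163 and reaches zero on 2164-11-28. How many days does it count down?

492

Jul 25, 2163 → Jul 25, 2164: 366 days (Feb 29, 2164 is in that span).
Jul 25, 2164 → Aug 25, 2164: 31 days (July has 31).
Aug 25, 2164 → Sep 25, 2164: 31 days (August has 31).
Sep 25, 2164 → Oct 25, 2164: 30 days (September has 30).
Oct 25, 2164 → Nov 25, 2164: 31 days (October has 31).
Nov 25, 2164 → Nov 28, 2164: 3 days.
Total: 492 days.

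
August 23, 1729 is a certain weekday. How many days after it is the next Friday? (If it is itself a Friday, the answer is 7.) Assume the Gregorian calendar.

Aug 23, 1729 is a Tuesday.
From Tuesday to the next Friday is 3 days.

3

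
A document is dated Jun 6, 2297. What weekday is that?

Sunday

Doomsday rule: the anchor day for the 2200s is Friday. For year 97: 97÷12 = 8 r 1, and 1÷4 = 0, so 8+1+0 = 9.
Friday + 9 ≡ Sunday — that's 2297's doomsday.
In June the doomsday date is Jun 6.
Jun 6 is the doomsday itself: Sunday.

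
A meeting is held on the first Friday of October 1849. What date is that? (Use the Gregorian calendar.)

October 5, 1849

October 1, 1849 is a Monday.
The first Friday is therefore October 5 (4 days later).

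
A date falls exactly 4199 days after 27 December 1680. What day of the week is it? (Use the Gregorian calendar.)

Dec 27, 1680 is a Friday.
4199 mod 7 = 6, so 4199 days after a Friday is Friday + 6 = Thursday.

Thursday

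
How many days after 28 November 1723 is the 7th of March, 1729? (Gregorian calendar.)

Nov 28, 1723 → Nov 28, 1724: 366 days (Feb 29, 1724 is in that span).
Nov 28, 1724 → Nov 28, 1725: 365 days.
Nov 28, 1725 → Nov 28, 1726: 365 days.
Nov 28, 1726 → Nov 28, 1727: 365 days.
Nov 28, 1727 → Nov 28, 1728: 366 days (Feb 29, 1728 is in that span).
Nov 28, 1728 → Dec 28, 1728: 30 days (November has 30).
Dec 28, 1728 → Jan 28, 1729: 31 days (December has 31).
Jan 28, 1729 → Feb 28, 1729: 31 days (January has 31).
Feb 28, 1729 → Mar 7, 1729: 7 days.
Total: 1926 days.

1926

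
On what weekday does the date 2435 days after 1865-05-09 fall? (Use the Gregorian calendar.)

First find the weekday of May 9, 1865. Doomsday rule: the anchor day for the 1800s is Friday. For year 65: 65÷12 = 5 r 5, and 5÷4 = 1, so 5+5+1 = 11.
Friday + 11 ≡ Tuesday — that's 1865's doomsday.
In May the doomsday date is May 9.
May 9 is the doomsday itself: Tuesday.
2435 mod 7 = 6, so 2435 days after a Tuesday is Tuesday + 6 = Monday.

Monday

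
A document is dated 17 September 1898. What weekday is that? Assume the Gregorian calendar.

Saturday

Doomsday rule: the anchor day for the 1800s is Friday. For year 98: 98÷12 = 8 r 2, and 2÷4 = 0, so 8+2+0 = 10.
Friday + 10 ≡ Monday — that's 1898's doomsday.
In September the doomsday date is Sep 5.
Sep 17 is 12 days after Sep 5; 12 mod 7 = 5, so Monday + 5 = Saturday.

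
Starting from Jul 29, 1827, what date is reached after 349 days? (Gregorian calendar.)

Jul has 31 days: +3 → Aug 1, 1827 (346 left).
Aug has 31 days: +31 → Sep 1, 1827 (315 left).
Sep has 30 days: +30 → Oct 1, 1827 (285 left).
Oct has 31 days: +31 → Nov 1, 1827 (254 left).
Nov has 30 days: +30 → Dec 1, 1827 (224 left).
Dec has 31 days: +31 → Jan 1, 1828 (193 left).
Jan has 31 days: +31 → Feb 1, 1828 (162 left).
Feb has 29 days: +29 → Mar 1, 1828 (133 left).
Mar has 31 days: +31 → Apr 1, 1828 (102 left).
Apr has 30 days: +30 → May 1, 1828 (72 left).
May has 31 days: +31 → Jun 1, 1828 (41 left).
Jun has 30 days: +30 → Jul 1, 1828 (11 left).
+11 → Jul 12, 1828.

July 12, 1828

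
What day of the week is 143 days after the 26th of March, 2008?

Mar 26, 2008 is a Wednesday.
143 mod 7 = 3, so 143 days after a Wednesday is Wednesday + 3 = Saturday.

Saturday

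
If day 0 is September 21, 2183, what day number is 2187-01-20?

1217

Sep 21, 2183 → Sep 21, 2184: 366 days (Feb 29, 2184 is in that span).
Sep 21, 2184 → Sep 21, 2185: 365 days.
Sep 21, 2185 → Sep 21, 2186: 365 days.
Sep 21, 2186 → Oct 21, 2186: 30 days (September has 30).
Oct 21, 2186 → Nov 21, 2186: 31 days (October has 31).
Nov 21, 2186 → Dec 21, 2186: 30 days (November has 30).
Dec 21, 2186 → Jan 20, 2187: 30 days.
Total: 1217 days.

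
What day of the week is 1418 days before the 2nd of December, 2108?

Dec 2, 2108 is a Sunday.
1418 mod 7 = 4, so 1418 days before a Sunday is Sunday − 4 = Wednesday.

Wednesday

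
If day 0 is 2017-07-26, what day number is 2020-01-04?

892

Jul 26, 2017 → Jul 26, 2018: 365 days.
Jul 26, 2018 → Jul 26, 2019: 365 days.
Jul 26, 2019 → Aug 26, 2019: 31 days (July has 31).
Aug 26, 2019 → Sep 26, 2019: 31 days (August has 31).
Sep 26, 2019 → Oct 26, 2019: 30 days (September has 30).
Oct 26, 2019 → Nov 26, 2019: 31 days (October has 31).
Nov 26, 2019 → Dec 26, 2019: 30 days (November has 30).
Dec 26, 2019 → Jan 4, 2020: 9 days.
Total: 892 days.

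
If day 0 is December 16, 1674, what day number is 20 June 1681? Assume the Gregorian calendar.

2378

Dec 16, 1674 → Dec 16, 1675: 365 days.
Dec 16, 1675 → Dec 16, 1676: 366 days (Feb 29, 1676 is in that span).
Dec 16, 1676 → Dec 16, 1677: 365 days.
Dec 16, 1677 → Dec 16, 1678: 365 days.
Dec 16, 1678 → Dec 16, 1679: 365 days.
Dec 16, 1679 → Dec 16, 1680: 366 days (Feb 29, 1680 is in that span).
Dec 16, 1680 → Jan 16, 1681: 31 days (December has 31).
Jan 16, 1681 → Feb 16, 1681: 31 days (January has 31).
Feb 16, 1681 → Mar 16, 1681: 28 days (February has 28).
Mar 16, 1681 → Apr 16, 1681: 31 days (March has 31).
Apr 16, 1681 → May 16, 1681: 30 days (April has 30).
May 16, 1681 → Jun 16, 1681: 31 days (May has 31).
Jun 16, 1681 → Jun 20, 1681: 4 days.
Total: 2378 days.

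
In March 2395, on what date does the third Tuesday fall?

March 1, 2395 is a Wednesday.
The first Tuesday is therefore March 7 (6 days later).
The third Tuesday is 7 + 2×7 = March 21.

March 21, 2395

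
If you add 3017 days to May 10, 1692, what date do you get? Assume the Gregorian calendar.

+365 (one year) → May 10, 1693 (2652 left).
+365 (one year) → May 10, 1694 (2287 left).
+365 (one year) → May 10, 1695 (1922 left).
+366 (one year; includes Feb 29, 1696) → May 10, 1696 (1556 left).
+365 (one year) → May 10, 1697 (1191 left).
+365 (one year) → May 10, 1698 (826 left).
+365 (one year) → May 10, 1699 (461 left).
+365 (one year) → May 10, 1700 (96 left).
May has 31 days: +22 → Jun 1, 1700 (74 left).
Jun has 30 days: +30 → Jul 1, 1700 (44 left).
Jul has 31 days: +31 → Aug 1, 1700 (13 left).
+13 → Aug 14, 1700.

August 14, 1700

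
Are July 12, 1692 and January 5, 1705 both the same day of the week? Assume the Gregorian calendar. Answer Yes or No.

From Jul 12, 1692 to Jan 5, 1705 is 4559 days.
4559 mod 7 = 2, so they are different weekdays.
(Jul 12, 1692 is a Saturday; Jan 5, 1705 is a Monday.)

No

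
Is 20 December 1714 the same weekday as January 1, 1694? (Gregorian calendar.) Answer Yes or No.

No

From Jan 1, 1694 to Dec 20, 1714 is 7657 days.
7657 mod 7 = 6, so they are different weekdays.
(Jan 1, 1694 is a Friday; Dec 20, 1714 is a Thursday.)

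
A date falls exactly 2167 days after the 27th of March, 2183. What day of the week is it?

Mar 27, 2183 is a Thursday.
2167 mod 7 = 4, so 2167 days after a Thursday is Thursday + 4 = Monday.

Monday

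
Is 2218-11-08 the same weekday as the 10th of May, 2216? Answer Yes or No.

From May 10, 2216 to Nov 8, 2218 is 912 days.
912 mod 7 = 2, so they are different weekdays.
(May 10, 2216 is a Friday; Nov 8, 2218 is a Sunday.)

No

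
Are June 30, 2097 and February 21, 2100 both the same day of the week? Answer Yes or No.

Yes

From Jun 30, 2097 to Feb 21, 2100 is 966 days.
966 mod 7 = 0, so they are the same weekday.
(Jun 30, 2097 is a Sunday; Feb 21, 2100 is a Sunday.)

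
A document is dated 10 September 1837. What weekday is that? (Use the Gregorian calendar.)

Sunday

Doomsday rule: the anchor day for the 1800s is Friday. For year 37: 37÷12 = 3 r 1, and 1÷4 = 0, so 3+1+0 = 4.
Friday + 4 ≡ Tuesday — that's 1837's doomsday.
In September the doomsday date is Sep 5.
Sep 10 is 5 days after Sep 5; 5 mod 7 = 5, so Tuesday + 5 = Sunday.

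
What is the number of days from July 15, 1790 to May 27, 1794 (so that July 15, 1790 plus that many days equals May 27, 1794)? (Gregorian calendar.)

1412

Jul 15, 1790 → Jul 15, 1791: 365 days.
Jul 15, 1791 → Jul 15, 1792: 366 days (Feb 29, 1792 is in that span).
Jul 15, 1792 → Jul 15, 1793: 365 days.
Jul 15, 1793 → Aug 15, 1793: 31 days (July has 31).
Aug 15, 1793 → Sep 15, 1793: 31 days (August has 31).
Sep 15, 1793 → Oct 15, 1793: 30 days (September has 30).
Oct 15, 1793 → Nov 15, 1793: 31 days (October has 31).
Nov 15, 1793 → Dec 15, 1793: 30 days (November has 30).
Dec 15, 1793 → Jan 15, 1794: 31 days (December has 31).
Jan 15, 1794 → Feb 15, 1794: 31 days (January has 31).
Feb 15, 1794 → Mar 15, 1794: 28 days (February has 28).
Mar 15, 1794 → Apr 15, 1794: 31 days (March has 31).
Apr 15, 1794 → May 15, 1794: 30 days (April has 30).
May 15, 1794 → May 27, 1794: 12 days.
Total: 1412 days.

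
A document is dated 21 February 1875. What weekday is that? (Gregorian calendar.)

Sunday

Doomsday rule: the anchor day for the 1800s is Friday. For year 75: 75÷12 = 6 r 3, and 3÷4 = 0, so 6+3+0 = 9.
Friday + 9 ≡ Sunday — that's 1875's doomsday.
In February the doomsday date is Feb 28 (1875 is not a leap year).
Feb 21 is 7 days before Feb 28; 7 mod 7 = 0, so Sunday − 0 = Sunday.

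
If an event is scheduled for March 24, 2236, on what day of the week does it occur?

Thursday

Doomsday rule: the anchor day for the 2200s is Friday. For year 36: 36÷12 = 3 r 0, and 0÷4 = 0, so 3+0+0 = 3.
Friday + 3 ≡ Monday — that's 2236's doomsday.
In March the doomsday date is Mar 14.
Mar 24 is 10 days after Mar 14; 10 mod 7 = 3, so Monday + 3 = Thursday.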